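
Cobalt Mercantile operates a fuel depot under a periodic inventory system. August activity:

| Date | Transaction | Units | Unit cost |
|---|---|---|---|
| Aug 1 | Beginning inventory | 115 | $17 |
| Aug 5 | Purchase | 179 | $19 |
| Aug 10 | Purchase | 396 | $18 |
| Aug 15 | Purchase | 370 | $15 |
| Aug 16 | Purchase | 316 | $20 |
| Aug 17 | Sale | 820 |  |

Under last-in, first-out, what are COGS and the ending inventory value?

COGS = $14,282; ending inventory = $10,072

Aug 17, 820 sold [LIFO — newest first]: 316 @ $20 + 370 @ $15 + 134 @ $18 = $14,282
Ending inventory: 115 @ $17 + 179 @ $19 + 262 @ $18 = $10,072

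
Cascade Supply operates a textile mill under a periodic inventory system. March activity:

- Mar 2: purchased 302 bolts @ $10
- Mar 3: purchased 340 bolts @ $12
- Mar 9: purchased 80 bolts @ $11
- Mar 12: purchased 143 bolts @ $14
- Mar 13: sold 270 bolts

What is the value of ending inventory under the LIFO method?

Ending inventory = $6,536

Mar 13, 270 sold [LIFO — newest first]: 143 @ $14 + 80 @ $11 + 47 @ $12 = $3,446
Ending inventory: 302 @ $10 + 293 @ $12 = $6,536
Check: goods available $9,982 = COGS $3,446 + ending $6,536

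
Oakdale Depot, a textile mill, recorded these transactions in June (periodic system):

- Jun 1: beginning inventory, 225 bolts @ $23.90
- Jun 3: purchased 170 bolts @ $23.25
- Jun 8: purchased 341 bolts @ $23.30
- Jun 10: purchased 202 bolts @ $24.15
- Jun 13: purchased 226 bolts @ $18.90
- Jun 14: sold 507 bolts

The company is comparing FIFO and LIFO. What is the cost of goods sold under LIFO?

COGS = $10,990.40

FIFO COGS: 225 @ $23.90 + 170 @ $23.25 + 112 @ $23.30 = $11,939.60
LIFO COGS: 226 @ $18.90 + 202 @ $24.15 + 79 @ $23.30 = $10,990.40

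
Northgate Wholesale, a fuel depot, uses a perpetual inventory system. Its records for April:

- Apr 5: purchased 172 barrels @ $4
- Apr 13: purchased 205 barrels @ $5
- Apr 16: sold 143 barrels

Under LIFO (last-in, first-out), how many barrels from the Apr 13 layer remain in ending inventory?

62

Apr 16, 143 sold [LIFO — newest first]: 143 @ $5 = $715
Ending inventory: 172 @ $4 + 62 @ $5 = $998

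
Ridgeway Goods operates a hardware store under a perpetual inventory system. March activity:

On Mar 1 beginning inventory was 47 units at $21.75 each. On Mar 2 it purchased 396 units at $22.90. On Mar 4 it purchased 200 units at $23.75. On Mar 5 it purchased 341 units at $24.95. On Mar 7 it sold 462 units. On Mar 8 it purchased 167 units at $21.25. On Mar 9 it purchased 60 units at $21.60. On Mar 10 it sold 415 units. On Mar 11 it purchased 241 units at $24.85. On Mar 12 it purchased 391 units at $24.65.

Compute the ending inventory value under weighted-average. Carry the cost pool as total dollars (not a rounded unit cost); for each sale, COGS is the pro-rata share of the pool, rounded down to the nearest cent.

Ending inventory = $23,310.74

After Mar 1: 47 on hand, pool $1,022.25 (≈ $21.7500 each)
After Mar 2: 443 on hand, pool $10,090.65 (≈ $22.7780 each)
After Mar 4: 643 on hand, pool $14,840.65 (≈ $23.0803 each)
After Mar 5: 984 on hand, pool $23,348.60 (≈ $23.7283 each)
Mar 7, sell 462: 462/984 × $23,348.60 → $10,962.45
After Mar 8: 689 on hand, pool $15,934.90 (≈ $23.1276 each)
After Mar 9: 749 on hand, pool $17,230.90 (≈ $23.0052 each)
Mar 10, sell 415: 415/749 × $17,230.90 → $9,547.16
After Mar 11: 575 on hand, pool $13,672.59 (≈ $23.7784 each)
After Mar 12: 966 on hand, pool $23,310.74 (≈ $24.1312 each)
Total COGS = $10,962.45 + $9,547.16 = $20,509.61
Ending inventory (cost pool remaining) = $23,310.74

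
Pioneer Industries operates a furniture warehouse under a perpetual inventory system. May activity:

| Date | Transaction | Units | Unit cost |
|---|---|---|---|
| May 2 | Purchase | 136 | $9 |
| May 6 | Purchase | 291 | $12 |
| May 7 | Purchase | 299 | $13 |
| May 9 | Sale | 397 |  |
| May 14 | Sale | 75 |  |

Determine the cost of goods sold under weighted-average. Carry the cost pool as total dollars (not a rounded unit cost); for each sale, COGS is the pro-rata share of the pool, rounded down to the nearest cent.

After May 2: 136 on hand, pool $1,224.00 (≈ $9.0000 each)
After May 6: 427 on hand, pool $4,716.00 (≈ $11.0445 each)
After May 7: 726 on hand, pool $8,603.00 (≈ $11.8499 each)
May 9, sell 397: 397/726 × $8,603.00 → $4,704.39
May 14, sell 75: 75/329 × $3,898.61 → $888.74
Total COGS = $4,704.39 + $888.74 = $5,593.13
Ending inventory (cost pool remaining) = $3,009.87

COGS = $5,593.13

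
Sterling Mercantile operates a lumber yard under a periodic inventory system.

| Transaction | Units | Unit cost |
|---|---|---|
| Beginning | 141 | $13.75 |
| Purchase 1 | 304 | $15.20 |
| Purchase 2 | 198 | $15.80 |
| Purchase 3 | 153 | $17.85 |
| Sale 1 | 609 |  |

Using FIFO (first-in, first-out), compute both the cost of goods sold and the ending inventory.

COGS = $9,150.75; ending inventory = $3,268.25

Sale 1 (609) [FIFO — oldest first]: 141 @ $13.75 + 304 @ $15.20 + 164 @ $15.80 = $9,150.75
Ending inventory: 34 @ $15.80 + 153 @ $17.85 = $3,268.25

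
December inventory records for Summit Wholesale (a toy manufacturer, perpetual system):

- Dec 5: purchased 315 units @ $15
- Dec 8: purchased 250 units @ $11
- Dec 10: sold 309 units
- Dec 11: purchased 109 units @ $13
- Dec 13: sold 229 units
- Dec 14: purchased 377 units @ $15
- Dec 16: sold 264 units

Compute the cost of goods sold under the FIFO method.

Dec 10, 309 sold [FIFO — oldest first]: 309 @ $15 = $4,635
Dec 13, 229 sold [FIFO — oldest first]: 6 @ $15 + 223 @ $11 = $2,543
Dec 16, 264 sold [FIFO — oldest first]: 27 @ $11 + 109 @ $13 + 128 @ $15 = $3,634
Total COGS = $4,635 + $2,543 + $3,634 = $10,812
Ending inventory: 249 @ $15 = $3,735
Check: goods available $14,547 = COGS $10,812 + ending $3,735

COGS = $10,812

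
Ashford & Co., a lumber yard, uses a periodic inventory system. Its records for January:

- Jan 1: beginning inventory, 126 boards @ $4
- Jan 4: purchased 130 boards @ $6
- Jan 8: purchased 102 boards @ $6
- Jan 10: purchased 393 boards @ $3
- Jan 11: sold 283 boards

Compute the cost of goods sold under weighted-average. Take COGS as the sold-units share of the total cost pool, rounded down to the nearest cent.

Jan 11, sell 283: 283/751 × $3,075.00 → $1,158.75
Ending inventory (cost pool remaining) = $1,916.25

COGS = $1,158.75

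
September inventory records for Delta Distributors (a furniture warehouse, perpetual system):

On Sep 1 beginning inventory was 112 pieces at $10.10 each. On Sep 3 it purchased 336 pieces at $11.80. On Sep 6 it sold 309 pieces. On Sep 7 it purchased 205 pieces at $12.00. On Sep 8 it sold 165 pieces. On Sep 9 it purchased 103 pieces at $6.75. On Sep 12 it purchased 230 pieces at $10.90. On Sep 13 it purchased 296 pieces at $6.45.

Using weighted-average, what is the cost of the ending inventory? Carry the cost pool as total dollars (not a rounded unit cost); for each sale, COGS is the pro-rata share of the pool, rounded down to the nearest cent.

Ending inventory = $7,214.25

After Sep 1: 112 on hand, pool $1,131.20 (≈ $10.1000 each)
After Sep 3: 448 on hand, pool $5,096.00 (≈ $11.3750 each)
Sep 6, sell 309: 309/448 × $5,096.00 → $3,514.87
After Sep 7: 344 on hand, pool $4,041.13 (≈ $11.7475 each)
Sep 8, sell 165: 165/344 × $4,041.13 → $1,938.33
After Sep 9: 282 on hand, pool $2,798.05 (≈ $9.9222 each)
After Sep 12: 512 on hand, pool $5,305.05 (≈ $10.3614 each)
After Sep 13: 808 on hand, pool $7,214.25 (≈ $8.9285 each)
Total COGS = $3,514.87 + $1,938.33 = $5,453.20
Ending inventory (cost pool remaining) = $7,214.25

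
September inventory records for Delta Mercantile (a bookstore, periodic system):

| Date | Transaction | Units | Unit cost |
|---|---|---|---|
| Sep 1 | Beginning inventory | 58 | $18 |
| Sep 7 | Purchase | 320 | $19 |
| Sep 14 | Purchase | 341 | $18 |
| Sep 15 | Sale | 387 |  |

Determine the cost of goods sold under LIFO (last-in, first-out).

COGS = $7,012

Sep 15, 387 sold [LIFO — newest first]: 341 @ $18 + 46 @ $19 = $7,012
Ending inventory: 58 @ $18 + 274 @ $19 = $6,250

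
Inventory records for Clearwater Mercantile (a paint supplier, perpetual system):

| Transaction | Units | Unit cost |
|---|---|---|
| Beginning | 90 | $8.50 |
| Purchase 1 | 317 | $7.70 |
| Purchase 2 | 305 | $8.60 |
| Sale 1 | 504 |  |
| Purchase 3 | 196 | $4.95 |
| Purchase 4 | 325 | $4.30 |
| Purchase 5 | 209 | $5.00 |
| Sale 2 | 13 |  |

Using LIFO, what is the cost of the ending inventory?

Ending inventory = $5,021.30

Sale 1 (504) [LIFO — newest first]: 305 @ $8.60 + 199 @ $7.70 = $4,155.30
Sale 2 (13) [LIFO — newest first]: 13 @ $5.00 = $65.00
Total COGS = $4,155.30 + $65.00 = $4,220.30
Ending inventory: 90 @ $8.50 + 118 @ $7.70 + 196 @ $4.95 + 325 @ $4.30 + 196 @ $5.00 = $5,021.30
Check: goods available $9,241.60 = COGS $4,220.30 + ending $5,021.30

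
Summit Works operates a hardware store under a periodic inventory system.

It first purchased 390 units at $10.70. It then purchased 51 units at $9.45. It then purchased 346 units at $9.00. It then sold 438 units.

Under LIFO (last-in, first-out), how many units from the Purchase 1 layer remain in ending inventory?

349

Sale 1 (438) [LIFO — newest first]: 346 @ $9.00 + 51 @ $9.45 + 41 @ $10.70 = $4,034.65
Ending inventory: 349 @ $10.70 = $3,734.30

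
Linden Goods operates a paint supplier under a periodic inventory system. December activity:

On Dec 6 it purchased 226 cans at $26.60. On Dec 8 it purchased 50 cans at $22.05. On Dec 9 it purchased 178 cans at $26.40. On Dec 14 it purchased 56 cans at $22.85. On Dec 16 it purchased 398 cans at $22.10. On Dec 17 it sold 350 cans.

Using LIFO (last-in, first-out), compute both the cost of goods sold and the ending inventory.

COGS = $7,735.00; ending inventory = $14,153.70

Dec 17, 350 sold [LIFO — newest first]: 350 @ $22.10 = $7,735.00
Ending inventory: 226 @ $26.60 + 50 @ $22.05 + 178 @ $26.40 + 56 @ $22.85 + 48 @ $22.10 = $14,153.70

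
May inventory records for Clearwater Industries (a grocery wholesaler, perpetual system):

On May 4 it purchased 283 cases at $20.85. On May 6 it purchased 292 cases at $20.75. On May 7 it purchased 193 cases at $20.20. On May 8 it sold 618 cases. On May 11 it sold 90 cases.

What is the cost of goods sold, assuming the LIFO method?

COGS = $14,607.15

May 8, 618 sold [LIFO — newest first]: 193 @ $20.20 + 292 @ $20.75 + 133 @ $20.85 = $12,730.65
May 11, 90 sold [LIFO — newest first]: 90 @ $20.85 = $1,876.50
Total COGS = $12,730.65 + $1,876.50 = $14,607.15
Ending inventory: 60 @ $20.85 = $1,251.00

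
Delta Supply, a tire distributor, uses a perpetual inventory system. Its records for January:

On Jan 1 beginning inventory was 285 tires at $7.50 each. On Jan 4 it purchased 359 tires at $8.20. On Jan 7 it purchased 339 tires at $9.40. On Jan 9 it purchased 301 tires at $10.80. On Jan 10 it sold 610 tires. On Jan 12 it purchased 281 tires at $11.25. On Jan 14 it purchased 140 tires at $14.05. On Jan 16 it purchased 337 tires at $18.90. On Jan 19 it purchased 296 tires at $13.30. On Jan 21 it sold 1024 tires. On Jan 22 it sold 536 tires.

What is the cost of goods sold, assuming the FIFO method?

Jan 10, 610 sold [FIFO — oldest first]: 285 @ $7.50 + 325 @ $8.20 = $4,802.50
Jan 21, 1024 sold [FIFO — oldest first]: 34 @ $8.20 + 339 @ $9.40 + 301 @ $10.80 + 281 @ $11.25 + 69 @ $14.05 = $10,846.90
Jan 22, 536 sold [FIFO — oldest first]: 71 @ $14.05 + 337 @ $18.90 + 128 @ $13.30 = $9,069.25
Total COGS = $4,802.50 + $10,846.90 + $9,069.25 = $24,718.65
Ending inventory: 168 @ $13.30 = $2,234.40

COGS = $24,718.65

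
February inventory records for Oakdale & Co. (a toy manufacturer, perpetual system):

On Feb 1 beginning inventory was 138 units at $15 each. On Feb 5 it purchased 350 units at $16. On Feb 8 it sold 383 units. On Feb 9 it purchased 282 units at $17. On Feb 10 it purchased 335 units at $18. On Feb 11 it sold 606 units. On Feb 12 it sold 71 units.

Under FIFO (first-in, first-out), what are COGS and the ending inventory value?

Feb 8, 383 sold [FIFO — oldest first]: 138 @ $15 + 245 @ $16 = $5,990
Feb 11, 606 sold [FIFO — oldest first]: 105 @ $16 + 282 @ $17 + 219 @ $18 = $10,416
Feb 12, 71 sold [FIFO — oldest first]: 71 @ $18 = $1,278
Total COGS = $5,990 + $10,416 + $1,278 = $17,684
Ending inventory: 45 @ $18 = $810

COGS = $17,684; ending inventory = $810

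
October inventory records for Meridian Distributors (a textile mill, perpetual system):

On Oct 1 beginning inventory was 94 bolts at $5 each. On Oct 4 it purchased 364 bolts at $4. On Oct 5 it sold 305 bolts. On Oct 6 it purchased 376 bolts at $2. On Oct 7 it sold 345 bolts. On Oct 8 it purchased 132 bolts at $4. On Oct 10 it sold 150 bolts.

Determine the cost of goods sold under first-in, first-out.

Oct 5, 305 sold [FIFO — oldest first]: 94 @ $5 + 211 @ $4 = $1,314
Oct 7, 345 sold [FIFO — oldest first]: 153 @ $4 + 192 @ $2 = $996
Oct 10, 150 sold [FIFO — oldest first]: 150 @ $2 = $300
Total COGS = $1,314 + $996 + $300 = $2,610
Ending inventory: 34 @ $2 + 132 @ $4 = $596
Check: goods available $3,206 = COGS $2,610 + ending $596

COGS = $2,610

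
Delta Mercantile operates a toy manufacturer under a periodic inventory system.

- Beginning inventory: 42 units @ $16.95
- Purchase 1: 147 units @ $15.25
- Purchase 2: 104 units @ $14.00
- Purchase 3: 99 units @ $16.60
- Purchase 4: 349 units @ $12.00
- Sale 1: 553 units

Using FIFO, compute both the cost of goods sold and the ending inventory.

Sale 1 (553) [FIFO — oldest first]: 42 @ $16.95 + 147 @ $15.25 + 104 @ $14.00 + 99 @ $16.60 + 161 @ $12.00 = $7,985.05
Ending inventory: 188 @ $12.00 = $2,256.00
Check: goods available $10,241.05 = COGS $7,985.05 + ending $2,256.00

COGS = $7,985.05; ending inventory = $2,256.00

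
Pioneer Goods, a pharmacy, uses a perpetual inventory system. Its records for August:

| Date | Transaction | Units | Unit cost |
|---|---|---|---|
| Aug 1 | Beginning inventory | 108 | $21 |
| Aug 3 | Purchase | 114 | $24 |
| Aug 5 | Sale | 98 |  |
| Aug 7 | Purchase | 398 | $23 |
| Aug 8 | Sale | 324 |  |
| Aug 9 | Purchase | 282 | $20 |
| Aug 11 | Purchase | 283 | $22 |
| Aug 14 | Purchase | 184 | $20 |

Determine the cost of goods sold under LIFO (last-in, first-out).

Aug 5, 98 sold [LIFO — newest first]: 98 @ $24 = $2,352
Aug 8, 324 sold [LIFO — newest first]: 324 @ $23 = $7,452
Total COGS = $2,352 + $7,452 = $9,804
Ending inventory: 108 @ $21 + 16 @ $24 + 74 @ $23 + 282 @ $20 + 283 @ $22 + 184 @ $20 = $19,900

COGS = $9,804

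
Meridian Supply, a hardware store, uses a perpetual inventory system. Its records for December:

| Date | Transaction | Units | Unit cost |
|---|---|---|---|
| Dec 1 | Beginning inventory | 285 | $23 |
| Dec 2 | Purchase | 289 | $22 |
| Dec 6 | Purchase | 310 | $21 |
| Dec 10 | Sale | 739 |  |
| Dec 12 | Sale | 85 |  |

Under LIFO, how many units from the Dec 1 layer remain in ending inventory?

Dec 10, 739 sold [LIFO — newest first]: 310 @ $21 + 289 @ $22 + 140 @ $23 = $16,088
Dec 12, 85 sold [LIFO — newest first]: 85 @ $23 = $1,955
Total COGS = $16,088 + $1,955 = $18,043
Ending inventory: 60 @ $23 = $1,380

60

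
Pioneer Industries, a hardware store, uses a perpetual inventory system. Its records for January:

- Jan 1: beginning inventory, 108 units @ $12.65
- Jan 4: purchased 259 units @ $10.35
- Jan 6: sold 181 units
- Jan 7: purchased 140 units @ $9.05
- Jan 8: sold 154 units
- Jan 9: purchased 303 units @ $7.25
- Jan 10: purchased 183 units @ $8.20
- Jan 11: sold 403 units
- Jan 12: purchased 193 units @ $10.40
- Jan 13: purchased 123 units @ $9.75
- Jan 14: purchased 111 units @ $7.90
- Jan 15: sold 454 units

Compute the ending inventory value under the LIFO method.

Jan 6, 181 sold [LIFO — newest first]: 181 @ $10.35 = $1,873.35
Jan 8, 154 sold [LIFO — newest first]: 140 @ $9.05 + 14 @ $10.35 = $1,411.90
Jan 11, 403 sold [LIFO — newest first]: 183 @ $8.20 + 220 @ $7.25 = $3,095.60
Jan 15, 454 sold [LIFO — newest first]: 111 @ $7.90 + 123 @ $9.75 + 193 @ $10.40 + 27 @ $7.25 = $4,279.10
Total COGS = $1,873.35 + $1,411.90 + $3,095.60 + $4,279.10 = $10,659.95
Ending inventory: 108 @ $12.65 + 64 @ $10.35 + 56 @ $7.25 = $2,434.60

Ending inventory = $2,434.60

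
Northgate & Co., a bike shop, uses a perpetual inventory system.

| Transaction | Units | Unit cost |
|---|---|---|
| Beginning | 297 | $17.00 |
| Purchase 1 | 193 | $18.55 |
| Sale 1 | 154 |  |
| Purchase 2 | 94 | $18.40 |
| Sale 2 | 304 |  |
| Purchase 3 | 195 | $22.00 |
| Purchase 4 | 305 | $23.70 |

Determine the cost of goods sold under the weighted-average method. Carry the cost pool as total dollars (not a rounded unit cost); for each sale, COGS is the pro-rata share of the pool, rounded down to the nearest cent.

After Beginning: 297 on hand, pool $5,049.00 (≈ $17.0000 each)
After Purchase 1: 490 on hand, pool $8,629.15 (≈ $17.6105 each)
Sale 1, sell 154: 154/490 × $8,629.15 → $2,712.01
After Purchase 2: 430 on hand, pool $7,646.74 (≈ $17.7831 each)
Sale 2, sell 304: 304/430 × $7,646.74 → $5,406.06
After Purchase 3: 321 on hand, pool $6,530.68 (≈ $20.3448 each)
After Purchase 4: 626 on hand, pool $13,759.18 (≈ $21.9795 each)
Total COGS = $2,712.01 + $5,406.06 = $8,118.07
Ending inventory (cost pool remaining) = $13,759.18
Check: goods available $21,877.25 = COGS $8,118.07 + ending $13,759.18

COGS = $8,118.07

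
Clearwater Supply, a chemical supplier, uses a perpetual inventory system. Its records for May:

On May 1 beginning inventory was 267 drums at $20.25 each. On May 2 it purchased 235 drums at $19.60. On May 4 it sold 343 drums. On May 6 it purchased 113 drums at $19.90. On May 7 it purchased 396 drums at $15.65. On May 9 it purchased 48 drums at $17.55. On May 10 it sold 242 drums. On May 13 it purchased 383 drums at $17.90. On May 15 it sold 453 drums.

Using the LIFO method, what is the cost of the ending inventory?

Ending inventory = $7,534.25

May 4, 343 sold [LIFO — newest first]: 235 @ $19.60 + 108 @ $20.25 = $6,793.00
May 10, 242 sold [LIFO — newest first]: 48 @ $17.55 + 194 @ $15.65 = $3,878.50
May 15, 453 sold [LIFO — newest first]: 383 @ $17.90 + 70 @ $15.65 = $7,951.20
Total COGS = $6,793.00 + $3,878.50 + $7,951.20 = $18,622.70
Ending inventory: 159 @ $20.25 + 113 @ $19.90 + 132 @ $15.65 = $7,534.25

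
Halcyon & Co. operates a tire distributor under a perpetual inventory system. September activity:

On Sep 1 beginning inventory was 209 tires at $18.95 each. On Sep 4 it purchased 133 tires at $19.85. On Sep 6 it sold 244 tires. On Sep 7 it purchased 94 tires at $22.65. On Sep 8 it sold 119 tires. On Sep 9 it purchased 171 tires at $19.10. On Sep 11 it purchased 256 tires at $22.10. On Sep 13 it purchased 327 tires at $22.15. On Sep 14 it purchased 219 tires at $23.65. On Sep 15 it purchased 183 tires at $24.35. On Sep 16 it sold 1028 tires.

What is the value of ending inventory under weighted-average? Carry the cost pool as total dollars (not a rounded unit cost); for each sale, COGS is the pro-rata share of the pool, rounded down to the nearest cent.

After Sep 1: 209 on hand, pool $3,960.55 (≈ $18.9500 each)
After Sep 4: 342 on hand, pool $6,600.60 (≈ $19.3000 each)
Sep 6, sell 244: 244/342 × $6,600.60 → $4,709.20
After Sep 7: 192 on hand, pool $4,020.50 (≈ $20.9401 each)
Sep 8, sell 119: 119/192 × $4,020.50 → $2,491.87
After Sep 9: 244 on hand, pool $4,794.73 (≈ $19.6505 each)
After Sep 11: 500 on hand, pool $10,452.33 (≈ $20.9047 each)
After Sep 13: 827 on hand, pool $17,695.38 (≈ $21.3971 each)
After Sep 14: 1046 on hand, pool $22,874.73 (≈ $21.8688 each)
After Sep 15: 1229 on hand, pool $27,330.78 (≈ $22.2382 each)
Sep 16, sell 1028: 1028/1229 × $27,330.78 → $22,860.89
Total COGS = $4,709.20 + $2,491.87 + $22,860.89 = $30,061.96
Ending inventory (cost pool remaining) = $4,469.89
Check: goods available $34,531.85 = COGS $30,061.96 + ending $4,469.89

Ending inventory = $4,469.89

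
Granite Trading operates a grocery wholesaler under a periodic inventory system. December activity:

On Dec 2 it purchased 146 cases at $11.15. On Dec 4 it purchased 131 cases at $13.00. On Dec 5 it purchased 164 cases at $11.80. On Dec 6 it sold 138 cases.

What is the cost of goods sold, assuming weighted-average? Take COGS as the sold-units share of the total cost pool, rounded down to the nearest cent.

COGS = $1,647.89

Dec 6, sell 138: 138/441 × $5,266.10 → $1,647.89
Ending inventory (cost pool remaining) = $3,618.21
Check: goods available $5,266.10 = COGS $1,647.89 + ending $3,618.21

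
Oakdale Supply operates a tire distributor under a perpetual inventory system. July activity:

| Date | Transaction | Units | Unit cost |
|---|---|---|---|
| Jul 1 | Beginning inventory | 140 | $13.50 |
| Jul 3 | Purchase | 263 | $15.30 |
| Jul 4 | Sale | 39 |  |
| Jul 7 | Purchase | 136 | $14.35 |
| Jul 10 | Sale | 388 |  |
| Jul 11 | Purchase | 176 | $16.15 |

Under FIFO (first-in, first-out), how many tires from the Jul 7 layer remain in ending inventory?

Jul 4, 39 sold [FIFO — oldest first]: 39 @ $13.50 = $526.50
Jul 10, 388 sold [FIFO — oldest first]: 101 @ $13.50 + 263 @ $15.30 + 24 @ $14.35 = $5,731.80
Total COGS = $526.50 + $5,731.80 = $6,258.30
Ending inventory: 112 @ $14.35 + 176 @ $16.15 = $4,449.60
Check: goods available $10,707.90 = COGS $6,258.30 + ending $4,449.60

112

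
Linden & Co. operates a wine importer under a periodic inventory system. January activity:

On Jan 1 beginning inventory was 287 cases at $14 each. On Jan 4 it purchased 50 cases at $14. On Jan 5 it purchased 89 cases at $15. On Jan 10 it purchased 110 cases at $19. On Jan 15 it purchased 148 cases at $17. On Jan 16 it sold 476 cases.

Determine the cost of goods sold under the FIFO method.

COGS = $7,003

Jan 16, 476 sold [FIFO — oldest first]: 287 @ $14 + 50 @ $14 + 89 @ $15 + 50 @ $19 = $7,003
Ending inventory: 60 @ $19 + 148 @ $17 = $3,656
Check: goods available $10,659 = COGS $7,003 + ending $3,656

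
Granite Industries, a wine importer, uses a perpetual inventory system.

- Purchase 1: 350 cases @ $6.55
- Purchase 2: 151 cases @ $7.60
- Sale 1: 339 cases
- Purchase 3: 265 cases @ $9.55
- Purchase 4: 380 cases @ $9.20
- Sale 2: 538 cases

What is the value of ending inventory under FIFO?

Ending inventory = $2,474.80

Sale 1 (339) [FIFO — oldest first]: 339 @ $6.55 = $2,220.45
Sale 2 (538) [FIFO — oldest first]: 11 @ $6.55 + 151 @ $7.60 + 265 @ $9.55 + 111 @ $9.20 = $4,771.60
Total COGS = $2,220.45 + $4,771.60 = $6,992.05
Ending inventory: 269 @ $9.20 = $2,474.80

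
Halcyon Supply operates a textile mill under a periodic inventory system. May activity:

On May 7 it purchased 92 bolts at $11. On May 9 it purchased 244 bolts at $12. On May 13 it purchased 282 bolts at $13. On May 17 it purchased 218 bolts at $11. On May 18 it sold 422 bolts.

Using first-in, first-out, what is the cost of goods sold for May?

COGS = $5,058

May 18, 422 sold [FIFO — oldest first]: 92 @ $11 + 244 @ $12 + 86 @ $13 = $5,058
Ending inventory: 196 @ $13 + 218 @ $11 = $4,946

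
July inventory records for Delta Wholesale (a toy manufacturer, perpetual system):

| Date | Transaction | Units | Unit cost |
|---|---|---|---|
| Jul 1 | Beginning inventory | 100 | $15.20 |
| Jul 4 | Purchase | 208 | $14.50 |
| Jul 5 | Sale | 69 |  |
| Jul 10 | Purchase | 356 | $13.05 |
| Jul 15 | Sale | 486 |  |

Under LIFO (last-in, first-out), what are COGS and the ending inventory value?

COGS = $7,531.30; ending inventory = $1,650.50

Jul 5, 69 sold [LIFO — newest first]: 69 @ $14.50 = $1,000.50
Jul 15, 486 sold [LIFO — newest first]: 356 @ $13.05 + 130 @ $14.50 = $6,530.80
Total COGS = $1,000.50 + $6,530.80 = $7,531.30
Ending inventory: 100 @ $15.20 + 9 @ $14.50 = $1,650.50
Check: goods available $9,181.80 = COGS $7,531.30 + ending $1,650.50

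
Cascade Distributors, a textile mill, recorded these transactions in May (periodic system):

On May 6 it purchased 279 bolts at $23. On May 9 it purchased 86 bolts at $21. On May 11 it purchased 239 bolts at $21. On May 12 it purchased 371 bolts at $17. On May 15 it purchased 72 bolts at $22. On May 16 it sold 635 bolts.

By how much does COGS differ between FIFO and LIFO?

$1,846

FIFO COGS: 279 @ $23 + 86 @ $21 + 239 @ $21 + 31 @ $17 = $13,769
LIFO COGS: 72 @ $22 + 371 @ $17 + 192 @ $21 = $11,923
Difference = |$13,769 − $11,923| = $1,846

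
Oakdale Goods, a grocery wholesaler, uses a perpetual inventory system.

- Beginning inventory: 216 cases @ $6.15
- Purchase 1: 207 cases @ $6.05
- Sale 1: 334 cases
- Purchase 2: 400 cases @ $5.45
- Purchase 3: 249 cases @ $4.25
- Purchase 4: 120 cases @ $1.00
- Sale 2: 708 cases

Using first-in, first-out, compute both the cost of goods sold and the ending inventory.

Sale 1 (334) [FIFO — oldest first]: 216 @ $6.15 + 118 @ $6.05 = $2,042.30
Sale 2 (708) [FIFO — oldest first]: 89 @ $6.05 + 400 @ $5.45 + 219 @ $4.25 = $3,649.20
Total COGS = $2,042.30 + $3,649.20 = $5,691.50
Ending inventory: 30 @ $4.25 + 120 @ $1.00 = $247.50

COGS = $5,691.50; ending inventory = $247.50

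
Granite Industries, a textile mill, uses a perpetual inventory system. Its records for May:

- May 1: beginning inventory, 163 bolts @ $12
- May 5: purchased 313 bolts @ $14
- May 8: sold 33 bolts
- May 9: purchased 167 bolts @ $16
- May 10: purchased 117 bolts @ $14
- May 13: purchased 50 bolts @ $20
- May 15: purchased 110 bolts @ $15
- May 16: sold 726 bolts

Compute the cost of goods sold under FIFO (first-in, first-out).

COGS = $10,634

May 8, 33 sold [FIFO — oldest first]: 33 @ $12 = $396
May 16, 726 sold [FIFO — oldest first]: 130 @ $12 + 313 @ $14 + 167 @ $16 + 116 @ $14 = $10,238
Total COGS = $396 + $10,238 = $10,634
Ending inventory: 1 @ $14 + 50 @ $20 + 110 @ $15 = $2,664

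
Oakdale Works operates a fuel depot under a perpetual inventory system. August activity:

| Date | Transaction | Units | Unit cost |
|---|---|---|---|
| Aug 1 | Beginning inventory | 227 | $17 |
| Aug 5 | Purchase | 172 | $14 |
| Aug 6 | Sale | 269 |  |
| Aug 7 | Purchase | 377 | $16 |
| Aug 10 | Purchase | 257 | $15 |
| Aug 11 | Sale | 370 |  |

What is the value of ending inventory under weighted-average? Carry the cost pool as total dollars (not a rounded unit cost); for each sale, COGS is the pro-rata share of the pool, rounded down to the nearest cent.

Ending inventory = $6,151.81

After Aug 1: 227 on hand, pool $3,859.00 (≈ $17.0000 each)
After Aug 5: 399 on hand, pool $6,267.00 (≈ $15.7068 each)
Aug 6, sell 269: 269/399 × $6,267.00 → $4,225.12
After Aug 7: 507 on hand, pool $8,073.88 (≈ $15.9248 each)
After Aug 10: 764 on hand, pool $11,928.88 (≈ $15.6137 each)
Aug 11, sell 370: 370/764 × $11,928.88 → $5,777.07
Total COGS = $4,225.12 + $5,777.07 = $10,002.19
Ending inventory (cost pool remaining) = $6,151.81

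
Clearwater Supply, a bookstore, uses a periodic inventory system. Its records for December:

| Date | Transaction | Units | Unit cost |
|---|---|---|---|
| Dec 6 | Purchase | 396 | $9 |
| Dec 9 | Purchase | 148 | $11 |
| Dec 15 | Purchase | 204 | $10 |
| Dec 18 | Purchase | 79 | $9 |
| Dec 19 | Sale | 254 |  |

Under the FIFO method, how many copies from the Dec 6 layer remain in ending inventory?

142

Dec 19, 254 sold [FIFO — oldest first]: 254 @ $9 = $2,286
Ending inventory: 142 @ $9 + 148 @ $11 + 204 @ $10 + 79 @ $9 = $5,657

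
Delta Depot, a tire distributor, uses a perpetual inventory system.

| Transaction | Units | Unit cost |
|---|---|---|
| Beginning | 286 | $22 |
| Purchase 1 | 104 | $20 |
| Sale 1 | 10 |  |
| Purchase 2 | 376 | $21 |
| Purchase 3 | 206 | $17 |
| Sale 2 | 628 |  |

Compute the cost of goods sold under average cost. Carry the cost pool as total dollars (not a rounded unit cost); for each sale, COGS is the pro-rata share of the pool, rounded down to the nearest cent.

COGS = $12,980.51

After Beginning: 286 on hand, pool $6,292.00 (≈ $22.0000 each)
After Purchase 1: 390 on hand, pool $8,372.00 (≈ $21.4667 each)
Sale 1, sell 10: 10/390 × $8,372.00 → $214.66
After Purchase 2: 756 on hand, pool $16,053.34 (≈ $21.2346 each)
After Purchase 3: 962 on hand, pool $19,555.34 (≈ $20.3278 each)
Sale 2, sell 628: 628/962 × $19,555.34 → $12,765.85
Total COGS = $214.66 + $12,765.85 = $12,980.51
Ending inventory (cost pool remaining) = $6,789.49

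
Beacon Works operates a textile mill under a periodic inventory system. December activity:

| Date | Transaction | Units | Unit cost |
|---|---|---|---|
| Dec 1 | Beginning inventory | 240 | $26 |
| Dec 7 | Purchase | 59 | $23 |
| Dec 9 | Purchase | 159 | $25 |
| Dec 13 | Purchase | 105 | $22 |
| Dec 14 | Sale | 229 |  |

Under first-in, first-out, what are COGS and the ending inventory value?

Dec 14, 229 sold [FIFO — oldest first]: 229 @ $26 = $5,954
Ending inventory: 11 @ $26 + 59 @ $23 + 159 @ $25 + 105 @ $22 = $7,928

COGS = $5,954; ending inventory = $7,928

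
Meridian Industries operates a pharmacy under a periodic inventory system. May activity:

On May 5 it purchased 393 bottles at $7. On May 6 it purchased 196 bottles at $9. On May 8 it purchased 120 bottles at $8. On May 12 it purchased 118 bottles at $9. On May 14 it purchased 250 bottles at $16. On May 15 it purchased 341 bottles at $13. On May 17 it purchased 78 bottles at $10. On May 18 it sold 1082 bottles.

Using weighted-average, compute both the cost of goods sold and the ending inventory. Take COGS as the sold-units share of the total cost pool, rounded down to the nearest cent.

COGS = $11,391.37; ending inventory = $4,358.63

May 18, sell 1082: 1082/1496 × $15,750.00 → $11,391.37
Ending inventory (cost pool remaining) = $4,358.63
Check: goods available $15,750.00 = COGS $11,391.37 + ending $4,358.63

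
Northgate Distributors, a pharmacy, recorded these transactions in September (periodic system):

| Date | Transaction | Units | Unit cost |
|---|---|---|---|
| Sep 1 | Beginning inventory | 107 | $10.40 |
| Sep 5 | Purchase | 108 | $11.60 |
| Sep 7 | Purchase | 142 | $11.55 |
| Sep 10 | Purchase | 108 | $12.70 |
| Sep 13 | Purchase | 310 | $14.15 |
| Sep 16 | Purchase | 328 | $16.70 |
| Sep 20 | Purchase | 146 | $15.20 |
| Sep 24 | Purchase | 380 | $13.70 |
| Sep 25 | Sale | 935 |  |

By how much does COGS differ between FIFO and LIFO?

FIFO COGS: 107 @ $10.40 + 108 @ $11.60 + 142 @ $11.55 + 108 @ $12.70 + 310 @ $14.15 + 160 @ $16.70 = $12,435.80
LIFO COGS: 380 @ $13.70 + 146 @ $15.20 + 328 @ $16.70 + 81 @ $14.15 = $14,048.95
Difference = |$12,435.80 − $14,048.95| = $1,613.15

$1,613.15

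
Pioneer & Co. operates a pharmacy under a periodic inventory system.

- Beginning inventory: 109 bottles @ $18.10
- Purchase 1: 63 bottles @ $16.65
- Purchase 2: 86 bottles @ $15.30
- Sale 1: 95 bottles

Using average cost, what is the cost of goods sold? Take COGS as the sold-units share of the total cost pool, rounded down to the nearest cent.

Sale 1, sell 95: 95/258 × $4,337.65 → $1,597.19
Ending inventory (cost pool remaining) = $2,740.46
Check: goods available $4,337.65 = COGS $1,597.19 + ending $2,740.46

COGS = $1,597.19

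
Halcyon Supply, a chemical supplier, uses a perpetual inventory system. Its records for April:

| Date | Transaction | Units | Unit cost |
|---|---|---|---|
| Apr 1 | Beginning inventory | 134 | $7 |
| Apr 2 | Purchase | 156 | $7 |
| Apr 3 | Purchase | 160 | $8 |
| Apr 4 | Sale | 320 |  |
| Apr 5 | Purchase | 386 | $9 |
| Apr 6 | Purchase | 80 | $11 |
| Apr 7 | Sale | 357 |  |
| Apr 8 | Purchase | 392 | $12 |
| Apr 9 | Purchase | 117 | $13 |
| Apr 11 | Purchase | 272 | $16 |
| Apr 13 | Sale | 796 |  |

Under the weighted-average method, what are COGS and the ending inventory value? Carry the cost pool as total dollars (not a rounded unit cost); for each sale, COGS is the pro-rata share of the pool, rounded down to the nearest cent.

COGS = $15,450.56; ending inventory = $2,790.44

After Apr 1: 134 on hand, pool $938.00 (≈ $7.0000 each)
After Apr 2: 290 on hand, pool $2,030.00 (≈ $7.0000 each)
After Apr 3: 450 on hand, pool $3,310.00 (≈ $7.3556 each)
Apr 4, sell 320: 320/450 × $3,310.00 → $2,353.77
After Apr 5: 516 on hand, pool $4,430.23 (≈ $8.5857 each)
After Apr 6: 596 on hand, pool $5,310.23 (≈ $8.9098 each)
Apr 7, sell 357: 357/596 × $5,310.23 → $3,180.79
After Apr 8: 631 on hand, pool $6,833.44 (≈ $10.8295 each)
After Apr 9: 748 on hand, pool $8,354.44 (≈ $11.1690 each)
After Apr 11: 1020 on hand, pool $12,706.44 (≈ $12.4573 each)
Apr 13, sell 796: 796/1020 × $12,706.44 → $9,916.00
Total COGS = $2,353.77 + $3,180.79 + $9,916.00 = $15,450.56
Ending inventory (cost pool remaining) = $2,790.44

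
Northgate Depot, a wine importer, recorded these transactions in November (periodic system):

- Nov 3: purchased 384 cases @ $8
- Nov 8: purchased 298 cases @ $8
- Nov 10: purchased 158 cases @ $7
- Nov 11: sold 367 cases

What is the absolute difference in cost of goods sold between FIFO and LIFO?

$158

FIFO COGS: 367 @ $8 = $2,936
LIFO COGS: 158 @ $7 + 209 @ $8 = $2,778
Difference = |$2,936 − $2,778| = $158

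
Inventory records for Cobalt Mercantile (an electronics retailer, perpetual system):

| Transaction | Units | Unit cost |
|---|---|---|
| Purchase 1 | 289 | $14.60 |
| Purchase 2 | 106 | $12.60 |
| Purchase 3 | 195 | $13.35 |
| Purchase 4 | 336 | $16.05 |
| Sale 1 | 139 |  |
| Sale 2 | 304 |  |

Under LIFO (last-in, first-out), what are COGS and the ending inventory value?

Sale 1 (139) [LIFO — newest first]: 139 @ $16.05 = $2,230.95
Sale 2 (304) [LIFO — newest first]: 197 @ $16.05 + 107 @ $13.35 = $4,590.30
Total COGS = $2,230.95 + $4,590.30 = $6,821.25
Ending inventory: 289 @ $14.60 + 106 @ $12.60 + 88 @ $13.35 = $6,729.80
Check: goods available $13,551.05 = COGS $6,821.25 + ending $6,729.80

COGS = $6,821.25; ending inventory = $6,729.80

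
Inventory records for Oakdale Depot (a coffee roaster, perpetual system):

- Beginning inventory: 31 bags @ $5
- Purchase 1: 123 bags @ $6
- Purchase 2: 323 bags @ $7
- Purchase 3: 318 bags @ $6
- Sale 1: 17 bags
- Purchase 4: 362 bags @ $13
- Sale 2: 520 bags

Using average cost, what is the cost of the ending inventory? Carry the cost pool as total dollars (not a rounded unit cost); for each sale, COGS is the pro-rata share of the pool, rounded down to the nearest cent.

After Beginning: 31 on hand, pool $155.00 (≈ $5.0000 each)
After Purchase 1: 154 on hand, pool $893.00 (≈ $5.7987 each)
After Purchase 2: 477 on hand, pool $3,154.00 (≈ $6.6122 each)
After Purchase 3: 795 on hand, pool $5,062.00 (≈ $6.3673 each)
Sale 1, sell 17: 17/795 × $5,062.00 → $108.24
After Purchase 4: 1140 on hand, pool $9,659.76 (≈ $8.4735 each)
Sale 2, sell 520: 520/1140 × $9,659.76 → $4,406.20
Total COGS = $108.24 + $4,406.20 = $4,514.44
Ending inventory (cost pool remaining) = $5,253.56

Ending inventory = $5,253.56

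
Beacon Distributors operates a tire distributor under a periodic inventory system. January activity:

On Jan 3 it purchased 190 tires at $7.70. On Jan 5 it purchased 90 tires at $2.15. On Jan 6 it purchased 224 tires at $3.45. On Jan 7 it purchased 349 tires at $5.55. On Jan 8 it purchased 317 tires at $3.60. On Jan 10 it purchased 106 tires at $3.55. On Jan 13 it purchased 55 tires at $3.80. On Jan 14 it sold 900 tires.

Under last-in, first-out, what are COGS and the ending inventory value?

COGS = $3,915.30; ending inventory = $2,177.45

Jan 14, 900 sold [LIFO — newest first]: 55 @ $3.80 + 106 @ $3.55 + 317 @ $3.60 + 349 @ $5.55 + 73 @ $3.45 = $3,915.30
Ending inventory: 190 @ $7.70 + 90 @ $2.15 + 151 @ $3.45 = $2,177.45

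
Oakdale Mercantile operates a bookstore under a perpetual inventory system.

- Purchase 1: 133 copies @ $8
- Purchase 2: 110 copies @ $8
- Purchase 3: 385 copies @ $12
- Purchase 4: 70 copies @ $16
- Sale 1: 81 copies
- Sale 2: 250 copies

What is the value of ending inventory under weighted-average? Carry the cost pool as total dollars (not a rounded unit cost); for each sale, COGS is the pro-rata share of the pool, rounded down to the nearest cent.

After Purchase 1: 133 on hand, pool $1,064.00 (≈ $8.0000 each)
After Purchase 2: 243 on hand, pool $1,944.00 (≈ $8.0000 each)
After Purchase 3: 628 on hand, pool $6,564.00 (≈ $10.4522 each)
After Purchase 4: 698 on hand, pool $7,684.00 (≈ $11.0086 each)
Sale 1, sell 81: 81/698 × $7,684.00 → $891.69
Sale 2, sell 250: 250/617 × $6,792.31 → $2,752.15
Total COGS = $891.69 + $2,752.15 = $3,643.84
Ending inventory (cost pool remaining) = $4,040.16

Ending inventory = $4,040.16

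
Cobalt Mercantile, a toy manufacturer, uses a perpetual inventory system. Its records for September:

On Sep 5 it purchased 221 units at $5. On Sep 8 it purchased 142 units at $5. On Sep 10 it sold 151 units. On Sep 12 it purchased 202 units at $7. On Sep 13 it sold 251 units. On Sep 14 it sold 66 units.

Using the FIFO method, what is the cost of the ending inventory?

Ending inventory = $679

Sep 10, 151 sold [FIFO — oldest first]: 151 @ $5 = $755
Sep 13, 251 sold [FIFO — oldest first]: 70 @ $5 + 142 @ $5 + 39 @ $7 = $1,333
Sep 14, 66 sold [FIFO — oldest first]: 66 @ $7 = $462
Total COGS = $755 + $1,333 + $462 = $2,550
Ending inventory: 97 @ $7 = $679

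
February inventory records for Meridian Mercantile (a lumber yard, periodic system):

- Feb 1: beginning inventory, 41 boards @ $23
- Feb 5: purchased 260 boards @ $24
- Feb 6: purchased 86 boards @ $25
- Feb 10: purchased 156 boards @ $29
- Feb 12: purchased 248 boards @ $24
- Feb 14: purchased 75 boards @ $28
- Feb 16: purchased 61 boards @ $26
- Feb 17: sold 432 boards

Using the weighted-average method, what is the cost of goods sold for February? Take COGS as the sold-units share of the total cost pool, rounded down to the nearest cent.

Feb 17, sell 432: 432/927 × $23,495.00 → $10,949.12
Ending inventory (cost pool remaining) = $12,545.88
Check: goods available $23,495.00 = COGS $10,949.12 + ending $12,545.88

COGS = $10,949.12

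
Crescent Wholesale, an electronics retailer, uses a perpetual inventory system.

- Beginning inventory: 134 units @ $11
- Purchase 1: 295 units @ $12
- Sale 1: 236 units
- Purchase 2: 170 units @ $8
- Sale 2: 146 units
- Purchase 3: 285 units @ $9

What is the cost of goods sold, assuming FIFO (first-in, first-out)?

Sale 1 (236) [FIFO — oldest first]: 134 @ $11 + 102 @ $12 = $2,698
Sale 2 (146) [FIFO — oldest first]: 146 @ $12 = $1,752
Total COGS = $2,698 + $1,752 = $4,450
Ending inventory: 47 @ $12 + 170 @ $8 + 285 @ $9 = $4,489
Check: goods available $8,939 = COGS $4,450 + ending $4,489

COGS = $4,450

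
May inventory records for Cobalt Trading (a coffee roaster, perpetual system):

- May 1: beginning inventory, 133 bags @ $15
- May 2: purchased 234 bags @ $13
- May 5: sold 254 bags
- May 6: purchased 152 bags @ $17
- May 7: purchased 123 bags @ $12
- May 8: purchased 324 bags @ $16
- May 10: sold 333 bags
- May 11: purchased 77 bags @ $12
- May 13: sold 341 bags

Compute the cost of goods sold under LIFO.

COGS = $13,476

May 5, 254 sold [LIFO — newest first]: 234 @ $13 + 20 @ $15 = $3,342
May 10, 333 sold [LIFO — newest first]: 324 @ $16 + 9 @ $12 = $5,292
May 13, 341 sold [LIFO — newest first]: 77 @ $12 + 114 @ $12 + 150 @ $17 = $4,842
Total COGS = $3,342 + $5,292 + $4,842 = $13,476
Ending inventory: 113 @ $15 + 2 @ $17 = $1,729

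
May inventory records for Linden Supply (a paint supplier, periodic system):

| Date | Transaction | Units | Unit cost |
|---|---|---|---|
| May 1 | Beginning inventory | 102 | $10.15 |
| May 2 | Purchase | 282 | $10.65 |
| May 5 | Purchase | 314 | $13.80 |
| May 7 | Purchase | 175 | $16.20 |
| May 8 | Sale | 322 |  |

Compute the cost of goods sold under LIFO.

COGS = $4,863.60

May 8, 322 sold [LIFO — newest first]: 175 @ $16.20 + 147 @ $13.80 = $4,863.60
Ending inventory: 102 @ $10.15 + 282 @ $10.65 + 167 @ $13.80 = $6,343.20
Check: goods available $11,206.80 = COGS $4,863.60 + ending $6,343.20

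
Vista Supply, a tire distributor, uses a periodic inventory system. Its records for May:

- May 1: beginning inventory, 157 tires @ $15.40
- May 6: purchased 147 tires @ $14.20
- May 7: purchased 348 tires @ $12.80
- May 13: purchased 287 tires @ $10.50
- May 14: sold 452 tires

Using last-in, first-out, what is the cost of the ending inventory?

Ending inventory = $6,847.60

May 14, 452 sold [LIFO — newest first]: 287 @ $10.50 + 165 @ $12.80 = $5,125.50
Ending inventory: 157 @ $15.40 + 147 @ $14.20 + 183 @ $12.80 = $6,847.60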